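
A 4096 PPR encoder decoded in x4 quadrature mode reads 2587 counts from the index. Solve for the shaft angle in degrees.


angle = counts * 360 / (PPR*4) = 2587 * 360 / 16384 = 56.8433

56.8433 degrees


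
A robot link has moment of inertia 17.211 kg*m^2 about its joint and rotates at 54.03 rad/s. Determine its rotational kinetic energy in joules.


KE = (1/2)*I*omega^2 = 0.5*17.211*54.03^2 = 25121.5276

25121.5276 J


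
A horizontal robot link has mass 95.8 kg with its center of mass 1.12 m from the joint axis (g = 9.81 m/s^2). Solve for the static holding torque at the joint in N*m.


tau = m*g*L = 95.8 * 9.81 * 1.12 = 1052.5738

1052.5738 N*m


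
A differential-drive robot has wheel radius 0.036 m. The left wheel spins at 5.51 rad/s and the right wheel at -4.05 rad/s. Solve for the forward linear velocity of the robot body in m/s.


v = r*(wR + wL)/2 = 0.036*(-4.05 + 5.51)/2 = 0.0263

0.0263 m/s


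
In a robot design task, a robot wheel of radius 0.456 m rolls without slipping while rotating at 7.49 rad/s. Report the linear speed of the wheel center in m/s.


v = omega * r = 7.49 * 0.456 = 3.4154

3.4154 m/s


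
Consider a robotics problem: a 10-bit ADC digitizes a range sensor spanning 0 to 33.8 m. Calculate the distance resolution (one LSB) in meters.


res = range / 2^n = 33.8/2^10 = 33.8/1024 = 0.0330

0.0330 m


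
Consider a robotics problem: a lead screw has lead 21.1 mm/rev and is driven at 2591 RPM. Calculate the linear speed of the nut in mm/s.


v = lead * (RPM/60) = 21.1*2591/60 = 911.1683

911.1683 mm/s


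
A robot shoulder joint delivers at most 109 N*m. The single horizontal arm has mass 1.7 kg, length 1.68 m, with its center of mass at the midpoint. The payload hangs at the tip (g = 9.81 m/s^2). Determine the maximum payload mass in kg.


tau_arm = m_arm*g*(L/2) = 1.7*9.81*1.68/2 = 14.0087 N*m
tau_payload = tau_max - tau_arm = 109 - 14.0087 = 94.9913
m_payload = tau_payload / (g*L) = 94.9913 / (9.81*1.68) = 5.7638

5.7638 kg


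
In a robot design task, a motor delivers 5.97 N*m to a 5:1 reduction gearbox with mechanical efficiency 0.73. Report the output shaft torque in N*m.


tau_out = tau_in * N * eta = 5.97 * 5 * 0.73 = 21.7905

21.7905 N*m


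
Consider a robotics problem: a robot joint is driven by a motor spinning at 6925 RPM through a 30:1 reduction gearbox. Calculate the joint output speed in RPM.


omega_joint = omega_motor / N = 6925 / 30 = 230.8333

230.8333 RPM


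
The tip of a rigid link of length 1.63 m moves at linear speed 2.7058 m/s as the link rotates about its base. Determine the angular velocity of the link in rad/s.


omega = v / L = 2.7058 / 1.63 = 1.6600

1.6600 rad/s


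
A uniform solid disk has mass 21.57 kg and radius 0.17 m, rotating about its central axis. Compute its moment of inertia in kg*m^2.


I = (1/2)*m*R^2 = 0.5*21.57*0.17^2 = 0.3117

0.3117 kg*m^2


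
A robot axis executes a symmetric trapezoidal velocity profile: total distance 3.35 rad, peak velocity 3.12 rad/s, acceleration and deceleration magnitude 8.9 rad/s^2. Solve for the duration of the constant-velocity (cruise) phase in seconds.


t_acc = v/a = 0.350562 s, d_acc = v^2/(2a) = 0.546876 rad each
d_cruise = 3.35 - 2*0.546876 = 2.256248 rad
t_cruise = d_cruise/v = 2.256248/3.12 = 0.7232

0.7232 s


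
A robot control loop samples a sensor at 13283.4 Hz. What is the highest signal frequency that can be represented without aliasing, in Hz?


f_max = f_s/2 = 13283.4/2 = 6641.7000

6641.7000 Hz


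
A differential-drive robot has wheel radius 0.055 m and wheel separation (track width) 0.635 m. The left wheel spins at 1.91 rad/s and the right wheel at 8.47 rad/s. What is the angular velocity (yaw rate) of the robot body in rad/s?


omega = r*(wR - wL)/L = 0.055*(8.47 - (1.91))/0.635 = 0.5682

0.5682 rad/s


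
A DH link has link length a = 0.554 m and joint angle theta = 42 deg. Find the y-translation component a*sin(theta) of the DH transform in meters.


a*sin(theta) = 0.554*sin(42 deg) = 0.3707

0.3707 m


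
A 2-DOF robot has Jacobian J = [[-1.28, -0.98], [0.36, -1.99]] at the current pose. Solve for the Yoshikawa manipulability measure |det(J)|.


det(J) = -1.28*-1.99 - (-0.98)*(0.36) = 2.9000
|det(J)| = 2.9000

2.9000


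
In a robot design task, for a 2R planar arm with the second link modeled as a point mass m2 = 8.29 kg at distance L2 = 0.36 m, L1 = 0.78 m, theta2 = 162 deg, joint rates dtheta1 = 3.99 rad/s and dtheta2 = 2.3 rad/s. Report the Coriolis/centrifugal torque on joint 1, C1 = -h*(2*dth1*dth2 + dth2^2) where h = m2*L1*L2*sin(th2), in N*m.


h = m2*L1*L2*sin(th2) = 8.29*0.78*0.36*sin(162 deg) = 0.719340
C1 = -h*(2*3.99*2.3 + 2.3^2) = -0.719340*23.6440 = -17.0081

-17.0081 N*m


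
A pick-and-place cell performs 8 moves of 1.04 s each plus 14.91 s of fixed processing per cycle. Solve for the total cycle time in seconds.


T = 8*1.04 + 14.91 = 23.2300

23.2300 s


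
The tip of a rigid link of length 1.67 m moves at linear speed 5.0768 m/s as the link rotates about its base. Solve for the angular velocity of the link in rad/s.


omega = v / L = 5.0768 / 1.67 = 3.0400

3.0400 rad/s


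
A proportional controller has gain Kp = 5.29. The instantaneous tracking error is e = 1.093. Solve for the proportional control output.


u_P = Kp * e = 5.29 * 1.093 = 5.7820

5.7820


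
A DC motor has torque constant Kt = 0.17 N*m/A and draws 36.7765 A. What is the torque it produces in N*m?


tau = Kt * I = 0.17*36.7765 = 6.2520

6.2520 N*m


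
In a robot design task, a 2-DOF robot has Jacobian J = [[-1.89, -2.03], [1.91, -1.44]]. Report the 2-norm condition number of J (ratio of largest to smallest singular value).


JJ^T eigenvalues: trace(JJ^T) = 13.4147, det(JJ^T) = det(J)^2 = 43.54548121
s_max^2 = (13.4147 + sqrt(5.77225125))/2 = 7.90862549
s_min^2 = (13.4147 - sqrt(5.77225125))/2 = 5.50607451
kappa = s_max/s_min = sqrt(7.90862549/5.50607451) = 1.1985

1.1985


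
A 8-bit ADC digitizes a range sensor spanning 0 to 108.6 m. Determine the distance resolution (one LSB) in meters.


res = range / 2^n = 108.6/2^8 = 108.6/256 = 0.4242

0.4242 m


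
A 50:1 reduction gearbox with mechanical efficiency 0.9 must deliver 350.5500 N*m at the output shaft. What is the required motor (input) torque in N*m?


tau_in = tau_out / (N * eta) = 350.5500 / (50 * 0.9) = 7.7900

7.7900 N*m


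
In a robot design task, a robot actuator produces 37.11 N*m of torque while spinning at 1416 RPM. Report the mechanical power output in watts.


omega = 1416 * 2*pi/60 = 148.283173 rad/s
P = tau * omega = 37.11 * 148.283173 = 5502.7886

5502.7886 W


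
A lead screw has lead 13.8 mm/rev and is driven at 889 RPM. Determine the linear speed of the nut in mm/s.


v = lead * (RPM/60) = 13.8*889/60 = 204.4700

204.4700 mm/s


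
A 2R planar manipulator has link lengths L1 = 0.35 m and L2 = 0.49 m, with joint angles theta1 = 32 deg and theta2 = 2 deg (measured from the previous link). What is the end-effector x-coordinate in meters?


x = L1*cos(th1) + L2*cos(th1+th2) = 0.35*cos(32 deg) + 0.49*cos(34 deg) = 0.7030

0.7030 m


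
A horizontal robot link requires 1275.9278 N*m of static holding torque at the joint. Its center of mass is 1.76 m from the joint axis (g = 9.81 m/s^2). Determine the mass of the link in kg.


m = tau / (g*L) = 1275.9278 / (9.81 * 1.76) = 73.9000

73.9000 kg


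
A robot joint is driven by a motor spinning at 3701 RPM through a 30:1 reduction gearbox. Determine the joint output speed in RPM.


omega_joint = omega_motor / N = 3701 / 30 = 123.3667

123.3667 RPM


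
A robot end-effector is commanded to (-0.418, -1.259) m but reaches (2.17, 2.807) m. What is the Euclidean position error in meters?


dx = 2.17 - (-0.418) = 2.5880, dy = 2.807 - (-1.259) = 4.0660
err = sqrt(6.697744 + 16.532356) = 4.8198

4.8198 m


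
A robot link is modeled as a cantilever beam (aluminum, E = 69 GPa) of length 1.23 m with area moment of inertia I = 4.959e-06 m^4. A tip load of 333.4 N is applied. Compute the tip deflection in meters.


delta = F*L^3/(3*E*I) = 333.4*1.23^3/(3*6.900e+10*4.959e-06)
      = 620.4130578/1026513 = 6.0439e-04

6.0439e-04 m


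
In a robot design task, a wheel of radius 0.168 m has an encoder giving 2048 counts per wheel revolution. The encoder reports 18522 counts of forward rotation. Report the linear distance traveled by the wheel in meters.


revs = 18522/2048 = 9.043945
d = revs * 2*pi*r = 9.043945 * 2*pi*0.168 = 9.5466

9.5466 m


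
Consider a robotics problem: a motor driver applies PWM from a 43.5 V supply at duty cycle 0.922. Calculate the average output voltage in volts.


V_avg = V_supply * D = 43.5*0.922 = 40.1070

40.1070 V


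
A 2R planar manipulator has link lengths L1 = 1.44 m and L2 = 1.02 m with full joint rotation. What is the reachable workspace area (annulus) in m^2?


r_max = L1 + L2 = 2.4600, r_min = |L1 - L2| = 0.4200
A = pi*(r_max^2 - r_min^2) = pi*(6.0516 - 0.1764) = 18.4575

18.4575 m^2


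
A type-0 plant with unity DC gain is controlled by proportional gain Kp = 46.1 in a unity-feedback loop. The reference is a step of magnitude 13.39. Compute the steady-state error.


e_ss = R/(1 + Kp) = 13.39/(1 + 46.1) = 13.39/47.1000 = 0.2843

0.2843


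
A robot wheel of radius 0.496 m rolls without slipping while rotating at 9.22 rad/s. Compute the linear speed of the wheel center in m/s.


v = omega * r = 9.22 * 0.496 = 4.5731

4.5731 m/s


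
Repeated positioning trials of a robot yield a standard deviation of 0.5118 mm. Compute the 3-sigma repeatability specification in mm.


repeatability = 3*sigma = 3*0.5118 = 1.5354

1.5354 mm


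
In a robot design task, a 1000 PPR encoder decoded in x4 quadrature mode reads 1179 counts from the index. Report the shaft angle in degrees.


angle = counts * 360 / (PPR*4) = 1179 * 360 / 4000 = 106.1100

106.1100 degrees


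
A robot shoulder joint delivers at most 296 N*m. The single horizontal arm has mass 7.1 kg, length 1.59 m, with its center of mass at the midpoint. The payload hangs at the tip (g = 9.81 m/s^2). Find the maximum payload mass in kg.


tau_arm = m_arm*g*(L/2) = 7.1*9.81*1.59/2 = 55.3725 N*m
tau_payload = tau_max - tau_arm = 296 - 55.3725 = 240.6275
m_payload = tau_payload / (g*L) = 240.6275 / (9.81*1.59) = 15.4269

15.4269 kg


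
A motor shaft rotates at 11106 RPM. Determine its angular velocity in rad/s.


omega = 11106 * 2*pi/60 = 1163.0176

1163.0176 rad/s


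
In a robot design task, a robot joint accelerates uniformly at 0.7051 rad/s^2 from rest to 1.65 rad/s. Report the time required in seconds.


t = delta_omega / alpha = 1.65 / 0.7051 = 2.3401

2.3401 s


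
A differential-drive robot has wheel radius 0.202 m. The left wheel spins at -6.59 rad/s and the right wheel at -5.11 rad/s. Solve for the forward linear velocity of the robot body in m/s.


v = r*(wR + wL)/2 = 0.202*(-5.11 + -6.59)/2 = -1.1817

-1.1817 m/s


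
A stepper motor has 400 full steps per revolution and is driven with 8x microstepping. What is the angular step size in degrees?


step = 360/(400*8) = 360/3200 = 0.1125

0.1125 degrees


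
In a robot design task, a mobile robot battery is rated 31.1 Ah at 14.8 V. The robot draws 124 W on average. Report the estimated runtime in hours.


E = 31.1*14.8 = 460.2800 Wh
t = E/P = 460.2800/124 = 3.7119

3.7119 hours


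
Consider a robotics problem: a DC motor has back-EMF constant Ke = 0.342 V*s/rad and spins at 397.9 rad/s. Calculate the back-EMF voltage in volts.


V_emf = Ke * omega = 0.342*397.9 = 136.0818

136.0818 V


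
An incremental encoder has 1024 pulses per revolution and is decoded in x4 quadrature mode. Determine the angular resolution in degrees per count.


resolution = 360 / (PPR * 4) = 360 / 4096 = 0.0879

0.0879 degrees


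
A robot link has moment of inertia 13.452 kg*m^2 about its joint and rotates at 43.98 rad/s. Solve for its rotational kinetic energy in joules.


KE = (1/2)*I*omega^2 = 0.5*13.452*43.98^2 = 13009.7009

13009.7009 J


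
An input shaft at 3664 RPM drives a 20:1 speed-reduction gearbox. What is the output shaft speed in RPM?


omega_out = omega_in / N = 3664 / 20 = 183.2000

183.2000 RPM


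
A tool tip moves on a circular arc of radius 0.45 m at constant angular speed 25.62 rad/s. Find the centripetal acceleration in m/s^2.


a_c = omega^2 * r = 25.62^2 * 0.45 = 295.3730

295.3730 m/s^2


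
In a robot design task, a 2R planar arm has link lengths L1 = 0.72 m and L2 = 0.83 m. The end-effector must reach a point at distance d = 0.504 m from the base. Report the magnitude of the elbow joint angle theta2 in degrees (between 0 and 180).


cos(th2) = (d^2 - L1^2 - L2^2)/(2*L1*L2) = (0.504^2 - 0.72^2 - 0.83^2)/(2*0.72*0.83) = -0.79759371
th2 = acos(-0.79759371) = 142.9009 deg

142.9009 degrees


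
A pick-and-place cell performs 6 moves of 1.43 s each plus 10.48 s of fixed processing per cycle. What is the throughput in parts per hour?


T_cycle = 6*1.43 + 10.48 = 19.0600 s
rate = 3600/T = 188.8772

188.8772 parts/hour


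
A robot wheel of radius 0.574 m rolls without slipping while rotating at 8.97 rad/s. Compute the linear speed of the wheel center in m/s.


v = omega * r = 8.97 * 0.574 = 5.1488

5.1488 m/s


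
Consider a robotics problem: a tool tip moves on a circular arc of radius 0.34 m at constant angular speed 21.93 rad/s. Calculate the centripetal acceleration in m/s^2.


a_c = omega^2 * r = 21.93^2 * 0.34 = 163.5145

163.5145 m/s^2


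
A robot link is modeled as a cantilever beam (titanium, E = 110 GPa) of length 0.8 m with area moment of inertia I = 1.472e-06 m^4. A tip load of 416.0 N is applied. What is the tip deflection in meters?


delta = F*L^3/(3*E*I) = 416.0*0.8^3/(3*1.100e+11*1.472e-06)
      = 212.992/485760 = 4.3847e-04

4.3847e-04 m


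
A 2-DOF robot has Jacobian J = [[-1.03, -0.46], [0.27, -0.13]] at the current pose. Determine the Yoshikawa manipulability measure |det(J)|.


det(J) = -1.03*-0.13 - (-0.46)*(0.27) = 0.2581
|det(J)| = 0.2581

0.2581


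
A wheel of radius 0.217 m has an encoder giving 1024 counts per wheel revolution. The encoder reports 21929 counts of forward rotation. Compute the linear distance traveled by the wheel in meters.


revs = 21929/1024 = 21.415039
d = revs * 2*pi*r = 21.415039 * 2*pi*0.217 = 29.1984

29.1984 m


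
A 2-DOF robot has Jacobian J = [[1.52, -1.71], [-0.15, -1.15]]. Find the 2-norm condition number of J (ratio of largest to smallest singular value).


JJ^T eigenvalues: trace(JJ^T) = 6.5795, det(JJ^T) = det(J)^2 = 4.01802025
s_max^2 = (6.5795 + sqrt(27.21773925))/2 = 5.89828116
s_min^2 = (6.5795 - sqrt(27.21773925))/2 = 0.68121884
kappa = s_max/s_min = sqrt(5.89828116/0.68121884) = 2.9425

2.9425


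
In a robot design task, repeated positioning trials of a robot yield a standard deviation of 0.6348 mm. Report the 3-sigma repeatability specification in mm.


repeatability = 3*sigma = 3*0.6348 = 1.9044

1.9044 mm


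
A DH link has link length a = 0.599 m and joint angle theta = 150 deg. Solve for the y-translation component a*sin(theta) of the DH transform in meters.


a*sin(theta) = 0.599*sin(150 deg) = 0.2995

0.2995 m


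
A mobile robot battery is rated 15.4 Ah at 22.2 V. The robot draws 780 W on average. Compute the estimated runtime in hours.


E = 15.4*22.2 = 341.8800 Wh
t = E/P = 341.8800/780 = 0.4383

0.4383 hours


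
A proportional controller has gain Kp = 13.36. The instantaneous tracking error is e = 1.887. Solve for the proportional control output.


u_P = Kp * e = 13.36 * 1.887 = 25.2103

25.2103


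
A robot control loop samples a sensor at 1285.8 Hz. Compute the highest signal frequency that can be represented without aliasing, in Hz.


f_max = f_s/2 = 1285.8/2 = 642.9000

642.9000 Hz


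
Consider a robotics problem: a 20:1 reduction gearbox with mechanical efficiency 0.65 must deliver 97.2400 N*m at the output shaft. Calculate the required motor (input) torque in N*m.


tau_in = tau_out / (N * eta) = 97.2400 / (20 * 0.65) = 7.4800

7.4800 N*m


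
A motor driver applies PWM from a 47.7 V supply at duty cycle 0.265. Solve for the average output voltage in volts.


V_avg = V_supply * D = 47.7*0.265 = 12.6405

12.6405 V


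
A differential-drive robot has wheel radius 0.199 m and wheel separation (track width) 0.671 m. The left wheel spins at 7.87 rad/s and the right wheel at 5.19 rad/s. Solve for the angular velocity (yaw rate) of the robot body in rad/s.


omega = r*(wR - wL)/L = 0.199*(5.19 - (7.87))/0.671 = -0.7948

-0.7948 rad/s


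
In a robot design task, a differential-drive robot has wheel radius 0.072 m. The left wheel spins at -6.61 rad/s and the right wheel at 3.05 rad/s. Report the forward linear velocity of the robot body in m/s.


v = r*(wR + wL)/2 = 0.072*(3.05 + -6.61)/2 = -0.1282

-0.1282 m/s


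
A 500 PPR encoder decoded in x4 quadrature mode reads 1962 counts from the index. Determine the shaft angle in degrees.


angle = counts * 360 / (PPR*4) = 1962 * 360 / 2000 = 353.1600

353.1600 degrees


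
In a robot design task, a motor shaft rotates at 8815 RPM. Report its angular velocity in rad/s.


omega = 8815 * 2*pi/60 = 923.1046

923.1046 rad/s


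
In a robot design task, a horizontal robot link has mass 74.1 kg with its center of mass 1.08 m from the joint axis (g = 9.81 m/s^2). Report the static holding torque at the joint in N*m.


tau = m*g*L = 74.1 * 9.81 * 1.08 = 785.0747

785.0747 N*m


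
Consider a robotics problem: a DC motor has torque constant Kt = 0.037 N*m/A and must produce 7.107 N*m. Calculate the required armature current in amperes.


I = tau / Kt = 7.107/0.037 = 192.0811

192.0811 A


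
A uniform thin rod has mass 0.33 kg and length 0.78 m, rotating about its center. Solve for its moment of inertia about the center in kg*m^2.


I = (1/12)*m*L^2 = (1/12)*0.33*0.78^2 = 0.0167

0.0167 kg*m^2


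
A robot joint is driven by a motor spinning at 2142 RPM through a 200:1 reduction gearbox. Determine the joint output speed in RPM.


omega_joint = omega_motor / N = 2142 / 200 = 10.7100

10.7100 RPM


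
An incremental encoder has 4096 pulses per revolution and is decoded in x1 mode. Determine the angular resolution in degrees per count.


resolution = 360 / (PPR * 1) = 360 / 4096 = 0.0879

0.0879 degrees


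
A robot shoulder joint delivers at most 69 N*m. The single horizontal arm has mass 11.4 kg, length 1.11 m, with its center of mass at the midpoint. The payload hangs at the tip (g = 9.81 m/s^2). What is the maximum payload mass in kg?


tau_arm = m_arm*g*(L/2) = 11.4*9.81*1.11/2 = 62.0679 N*m
tau_payload = tau_max - tau_arm = 69 - 62.0679 = 6.9321
m_payload = tau_payload / (g*L) = 6.9321 / (9.81*1.11) = 0.6366

0.6366 kg


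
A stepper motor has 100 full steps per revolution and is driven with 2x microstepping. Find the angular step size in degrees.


step = 360/(100*2) = 360/200 = 1.8000

1.8000 degrees


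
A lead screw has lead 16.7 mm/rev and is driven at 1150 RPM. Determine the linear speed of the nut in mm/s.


v = lead * (RPM/60) = 16.7*1150/60 = 320.0833

320.0833 mm/s


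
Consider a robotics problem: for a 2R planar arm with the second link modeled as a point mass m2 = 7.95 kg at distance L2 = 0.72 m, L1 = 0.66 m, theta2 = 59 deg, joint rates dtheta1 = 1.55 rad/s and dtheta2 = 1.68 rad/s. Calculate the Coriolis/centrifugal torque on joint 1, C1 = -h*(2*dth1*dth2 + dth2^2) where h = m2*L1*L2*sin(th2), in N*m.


h = m2*L1*L2*sin(th2) = 7.95*0.66*0.72*sin(59 deg) = 3.238241
C1 = -h*(2*1.55*1.68 + 1.68^2) = -3.238241*8.0304 = -26.0044

-26.0044 N*m


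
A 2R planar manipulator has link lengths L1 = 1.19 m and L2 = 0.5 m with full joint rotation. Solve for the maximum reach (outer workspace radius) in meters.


r_max = L1 + L2 = 1.19 + 0.5 = 1.6900

1.6900 m


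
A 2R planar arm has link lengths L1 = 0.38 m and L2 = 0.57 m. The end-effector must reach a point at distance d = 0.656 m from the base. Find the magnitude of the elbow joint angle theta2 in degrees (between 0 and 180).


cos(th2) = (d^2 - L1^2 - L2^2)/(2*L1*L2) = (0.656^2 - 0.38^2 - 0.57^2)/(2*0.38*0.57) = -0.08994460
th2 = acos(-0.08994460) = 95.1604 deg

95.1604 degrees


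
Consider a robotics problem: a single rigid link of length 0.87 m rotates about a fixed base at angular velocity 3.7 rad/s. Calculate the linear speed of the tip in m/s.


v = L*omega = 0.87 * 3.7 = 3.2190

3.2190 m/s


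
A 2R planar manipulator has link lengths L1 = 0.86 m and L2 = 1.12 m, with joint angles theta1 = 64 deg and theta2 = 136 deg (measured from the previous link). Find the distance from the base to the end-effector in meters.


x = L1*cos(th1) + L2*cos(th1+th2) = -0.675457
y = L1*sin(th1) + L2*sin(th1+th2) = 0.389900
d = sqrt(x^2 + y^2) = sqrt(0.456242 + 0.152022) = 0.7799

0.7799 m


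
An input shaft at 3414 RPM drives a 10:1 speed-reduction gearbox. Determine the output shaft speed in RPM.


omega_out = omega_in / N = 3414 / 10 = 341.4000

341.4000 RPM


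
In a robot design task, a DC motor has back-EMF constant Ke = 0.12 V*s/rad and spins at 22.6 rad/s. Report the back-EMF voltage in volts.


V_emf = Ke * omega = 0.12*22.6 = 2.7120

2.7120 V


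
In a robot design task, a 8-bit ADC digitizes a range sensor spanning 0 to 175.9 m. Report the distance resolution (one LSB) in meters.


res = range / 2^n = 175.9/2^8 = 175.9/256 = 0.6871

0.6871 m


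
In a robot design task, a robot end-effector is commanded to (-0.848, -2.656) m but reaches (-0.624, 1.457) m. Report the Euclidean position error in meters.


dx = -0.624 - (-0.848) = 0.2240, dy = 1.457 - (-2.656) = 4.1130
err = sqrt(0.050176 + 16.916769) = 4.1191

4.1191 m


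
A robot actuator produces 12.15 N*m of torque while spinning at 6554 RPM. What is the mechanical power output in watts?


omega = 6554 * 2*pi/60 = 686.333275 rad/s
P = tau * omega = 12.15 * 686.333275 = 8338.9493

8338.9493 W


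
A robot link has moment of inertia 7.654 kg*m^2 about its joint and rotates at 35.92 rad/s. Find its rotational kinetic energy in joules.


KE = (1/2)*I*omega^2 = 0.5*7.654*35.92^2 = 4937.7730

4937.7730 J


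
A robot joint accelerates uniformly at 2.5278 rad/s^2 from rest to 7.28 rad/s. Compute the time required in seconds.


t = delta_omega / alpha = 7.28 / 2.5278 = 2.8800

2.8800 s


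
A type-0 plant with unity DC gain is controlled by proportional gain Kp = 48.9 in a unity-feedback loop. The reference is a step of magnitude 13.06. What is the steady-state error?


e_ss = R/(1 + Kp) = 13.06/(1 + 48.9) = 13.06/49.9000 = 0.2617

0.2617


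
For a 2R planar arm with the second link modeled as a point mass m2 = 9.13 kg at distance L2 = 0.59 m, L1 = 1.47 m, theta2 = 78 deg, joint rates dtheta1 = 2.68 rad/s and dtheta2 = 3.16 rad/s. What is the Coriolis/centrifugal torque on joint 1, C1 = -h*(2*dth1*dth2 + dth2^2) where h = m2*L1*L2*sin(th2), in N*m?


h = m2*L1*L2*sin(th2) = 9.13*1.47*0.59*sin(78 deg) = 7.745412
C1 = -h*(2*2.68*3.16 + 3.16^2) = -7.745412*26.9232 = -208.5313

-208.5313 N*m


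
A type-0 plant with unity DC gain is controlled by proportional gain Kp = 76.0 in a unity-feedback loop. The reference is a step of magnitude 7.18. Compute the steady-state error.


e_ss = R/(1 + Kp) = 7.18/(1 + 76.0) = 7.18/77.0000 = 0.0932

0.0932


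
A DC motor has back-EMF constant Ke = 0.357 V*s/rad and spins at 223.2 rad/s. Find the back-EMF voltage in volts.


V_emf = Ke * omega = 0.357*223.2 = 79.6824

79.6824 V


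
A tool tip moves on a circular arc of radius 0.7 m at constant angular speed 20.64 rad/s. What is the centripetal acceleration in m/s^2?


a_c = omega^2 * r = 20.64^2 * 0.7 = 298.2067

298.2067 m/s^2


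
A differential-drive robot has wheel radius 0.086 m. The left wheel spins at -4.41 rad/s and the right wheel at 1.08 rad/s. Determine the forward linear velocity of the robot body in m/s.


v = r*(wR + wL)/2 = 0.086*(1.08 + -4.41)/2 = -0.1432

-0.1432 m/s


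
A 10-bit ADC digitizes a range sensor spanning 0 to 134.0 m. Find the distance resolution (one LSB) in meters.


res = range / 2^n = 134.0/2^10 = 134.0/1024 = 0.1309

0.1309 m


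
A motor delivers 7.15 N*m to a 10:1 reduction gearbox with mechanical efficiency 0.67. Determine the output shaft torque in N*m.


tau_out = tau_in * N * eta = 7.15 * 10 * 0.67 = 47.9050

47.9050 N*m


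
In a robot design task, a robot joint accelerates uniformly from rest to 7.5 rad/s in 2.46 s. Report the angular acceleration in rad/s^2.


alpha = delta_omega / t = 7.5 / 2.46 = 3.0488

3.0488 rad/s^2


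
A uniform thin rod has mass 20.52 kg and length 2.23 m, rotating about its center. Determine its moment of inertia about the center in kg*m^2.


I = (1/12)*m*L^2 = (1/12)*20.52*2.23^2 = 8.5037

8.5037 kg*m^2


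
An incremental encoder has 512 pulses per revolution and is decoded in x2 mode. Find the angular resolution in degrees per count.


resolution = 360 / (PPR * 2) = 360 / 1024 = 0.3516

0.3516 degrees


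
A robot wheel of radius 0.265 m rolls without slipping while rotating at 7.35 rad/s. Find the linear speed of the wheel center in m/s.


v = omega * r = 7.35 * 0.265 = 1.9478

1.9478 m/s


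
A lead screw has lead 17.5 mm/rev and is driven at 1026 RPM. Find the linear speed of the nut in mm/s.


v = lead * (RPM/60) = 17.5*1026/60 = 299.2500

299.2500 mm/s


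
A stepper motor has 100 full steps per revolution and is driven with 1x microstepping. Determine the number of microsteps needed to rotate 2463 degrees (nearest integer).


step_size = 360/(100*1) = 360/100 = 3.600000 deg
n = 2463/(360/100) = 2463*100/360 = 684.1667 -> 684

684 steps


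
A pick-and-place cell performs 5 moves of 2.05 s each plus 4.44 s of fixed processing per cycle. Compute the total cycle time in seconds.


T = 5*2.05 + 4.44 = 14.6900

14.6900 s


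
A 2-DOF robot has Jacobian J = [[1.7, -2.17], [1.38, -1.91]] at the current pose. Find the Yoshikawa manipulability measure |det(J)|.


det(J) = 1.7*-1.91 - (-2.17)*(1.38) = -0.2524
|det(J)| = 0.2524

0.2524


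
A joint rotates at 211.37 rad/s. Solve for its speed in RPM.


RPM = 211.37 * 60/(2*pi) = 2018.4348

2018.4348 RPM


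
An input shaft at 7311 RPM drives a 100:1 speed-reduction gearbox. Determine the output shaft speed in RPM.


omega_out = omega_in / N = 7311 / 100 = 73.1100

73.1100 RPM


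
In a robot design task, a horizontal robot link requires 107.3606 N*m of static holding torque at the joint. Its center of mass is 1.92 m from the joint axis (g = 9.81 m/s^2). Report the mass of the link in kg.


m = tau / (g*L) = 107.3606 / (9.81 * 1.92) = 5.7000

5.7000 kg


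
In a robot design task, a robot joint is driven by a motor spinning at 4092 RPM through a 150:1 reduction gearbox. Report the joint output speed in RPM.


omega_joint = omega_motor / N = 4092 / 150 = 27.2800

27.2800 RPM


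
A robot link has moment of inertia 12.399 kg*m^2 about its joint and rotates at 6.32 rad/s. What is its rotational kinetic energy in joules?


KE = (1/2)*I*omega^2 = 0.5*12.399*6.32^2 = 247.6229

247.6229 J


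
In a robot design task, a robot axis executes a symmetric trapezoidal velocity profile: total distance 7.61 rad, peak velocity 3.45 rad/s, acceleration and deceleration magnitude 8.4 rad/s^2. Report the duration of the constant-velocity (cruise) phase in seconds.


t_acc = v/a = 0.410714 s, d_acc = v^2/(2a) = 0.708482 rad each
d_cruise = 7.61 - 2*0.708482 = 6.193036 rad
t_cruise = d_cruise/v = 6.193036/3.45 = 1.7951

1.7951 s


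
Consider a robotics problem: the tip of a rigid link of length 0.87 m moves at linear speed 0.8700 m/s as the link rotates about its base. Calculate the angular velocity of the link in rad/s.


omega = v / L = 0.8700 / 0.87 = 1.0000

1.0000 rad/s


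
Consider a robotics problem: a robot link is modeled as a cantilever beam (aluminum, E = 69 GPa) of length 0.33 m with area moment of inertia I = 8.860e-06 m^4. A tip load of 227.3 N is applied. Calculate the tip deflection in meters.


delta = F*L^3/(3*E*I) = 227.3*0.33^3/(3*6.900e+10*8.860e-06)
      = 8.1684801/1834020 = 4.4539e-06

4.4539e-06 m


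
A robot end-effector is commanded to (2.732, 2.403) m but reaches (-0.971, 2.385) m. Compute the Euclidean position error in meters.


dx = -0.971 - (2.732) = -3.7030, dy = 2.385 - (2.403) = -0.0180
err = sqrt(13.712209 + 0.000324) = 3.7030

3.7030 m


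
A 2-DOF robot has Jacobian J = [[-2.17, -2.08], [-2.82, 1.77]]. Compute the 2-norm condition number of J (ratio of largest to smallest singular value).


JJ^T eigenvalues: trace(JJ^T) = 20.1206, det(JJ^T) = det(J)^2 = 94.21614225
s_max^2 = (20.1206 + sqrt(27.97397536))/2 = 12.70482148
s_min^2 = (20.1206 - sqrt(27.97397536))/2 = 7.41577852
kappa = s_max/s_min = sqrt(12.70482148/7.41577852) = 1.3089

1.3089


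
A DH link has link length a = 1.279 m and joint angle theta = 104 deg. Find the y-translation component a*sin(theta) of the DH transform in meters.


a*sin(theta) = 1.279*sin(104 deg) = 1.2410

1.2410 m


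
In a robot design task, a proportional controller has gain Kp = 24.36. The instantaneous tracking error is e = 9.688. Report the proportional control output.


u_P = Kp * e = 24.36 * 9.688 = 235.9997

235.9997


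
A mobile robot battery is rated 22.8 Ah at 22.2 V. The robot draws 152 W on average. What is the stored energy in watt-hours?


E = capacity * V = 22.8*22.2 = 506.1600

506.1600 Wh


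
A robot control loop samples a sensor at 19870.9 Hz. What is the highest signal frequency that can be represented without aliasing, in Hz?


f_max = f_s/2 = 19870.9/2 = 9935.4500

9935.4500 Hz


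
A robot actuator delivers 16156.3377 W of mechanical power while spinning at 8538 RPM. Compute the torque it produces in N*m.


omega = 8538 * 2*pi/60 = 894.097269 rad/s
tau = P / omega = 16156.3377 / 894.097269 = 18.0700

18.0700 N*m


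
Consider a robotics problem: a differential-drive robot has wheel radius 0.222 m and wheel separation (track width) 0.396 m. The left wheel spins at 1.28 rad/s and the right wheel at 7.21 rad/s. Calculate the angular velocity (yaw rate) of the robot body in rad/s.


omega = r*(wR - wL)/L = 0.222*(7.21 - (1.28))/0.396 = 3.3244

3.3244 rad/s


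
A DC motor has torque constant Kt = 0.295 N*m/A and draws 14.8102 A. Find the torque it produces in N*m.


tau = Kt * I = 0.295*14.8102 = 4.3690

4.3690 N*m


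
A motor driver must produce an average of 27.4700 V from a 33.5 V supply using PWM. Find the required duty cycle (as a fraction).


D = V_avg/V_supply = 27.4700/33.5 = 0.8200

0.8200


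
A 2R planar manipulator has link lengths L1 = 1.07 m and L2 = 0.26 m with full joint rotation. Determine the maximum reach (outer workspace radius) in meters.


r_max = L1 + L2 = 1.07 + 0.26 = 1.3300

1.3300 m


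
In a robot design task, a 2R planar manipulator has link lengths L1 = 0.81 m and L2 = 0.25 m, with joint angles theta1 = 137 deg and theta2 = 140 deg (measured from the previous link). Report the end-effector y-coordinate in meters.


y = L1*sin(th1) + L2*sin(th1+th2) = 0.81*sin(137 deg) + 0.25*sin(277 deg) = 0.3043

0.3043 m


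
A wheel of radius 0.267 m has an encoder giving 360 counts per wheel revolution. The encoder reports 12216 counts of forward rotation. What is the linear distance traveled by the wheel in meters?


revs = 12216/360 = 33.933333
d = revs * 2*pi*r = 33.933333 * 2*pi*0.267 = 56.9269

56.9269 m


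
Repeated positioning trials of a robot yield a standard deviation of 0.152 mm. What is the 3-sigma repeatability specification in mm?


repeatability = 3*sigma = 3*0.152 = 0.4560

0.4560 mm


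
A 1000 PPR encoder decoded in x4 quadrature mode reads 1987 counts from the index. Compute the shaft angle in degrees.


angle = counts * 360 / (PPR*4) = 1987 * 360 / 4000 = 178.8300

178.8300 degrees


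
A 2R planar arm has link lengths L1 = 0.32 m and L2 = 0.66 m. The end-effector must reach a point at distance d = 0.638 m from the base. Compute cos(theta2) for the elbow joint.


cos(th2) = (d^2 - L1^2 - L2^2)/(2*L1*L2) = (0.638^2 - 0.32^2 - 0.66^2)/(2*0.32*0.66) = -0.3100

-0.3100


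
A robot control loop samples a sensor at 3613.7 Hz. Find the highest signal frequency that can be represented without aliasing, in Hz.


f_max = f_s/2 = 3613.7/2 = 1806.8500

1806.8500 Hz


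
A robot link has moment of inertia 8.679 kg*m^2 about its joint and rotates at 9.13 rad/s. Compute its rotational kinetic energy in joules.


KE = (1/2)*I*omega^2 = 0.5*8.679*9.13^2 = 361.7273

361.7273 J


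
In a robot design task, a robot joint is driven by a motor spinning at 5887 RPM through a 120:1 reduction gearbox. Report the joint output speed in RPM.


omega_joint = omega_motor / N = 5887 / 120 = 49.0583

49.0583 RPM


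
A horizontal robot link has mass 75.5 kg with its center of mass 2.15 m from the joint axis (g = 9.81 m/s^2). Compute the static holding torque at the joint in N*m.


tau = m*g*L = 75.5 * 9.81 * 2.15 = 1592.4083

1592.4083 N*m


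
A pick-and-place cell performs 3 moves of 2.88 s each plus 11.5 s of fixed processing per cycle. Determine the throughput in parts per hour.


T_cycle = 3*2.88 + 11.5 = 20.1400 s
rate = 3600/T = 178.7488

178.7488 parts/hour


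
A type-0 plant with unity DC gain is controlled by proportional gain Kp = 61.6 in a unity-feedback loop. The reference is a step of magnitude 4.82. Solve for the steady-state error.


e_ss = R/(1 + Kp) = 4.82/(1 + 61.6) = 4.82/62.6000 = 0.0770

0.0770


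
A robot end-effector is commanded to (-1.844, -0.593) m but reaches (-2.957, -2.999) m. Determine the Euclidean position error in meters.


dx = -2.957 - (-1.844) = -1.1130, dy = -2.999 - (-0.593) = -2.4060
err = sqrt(1.238769 + 5.788836) = 2.6510

2.6510 m


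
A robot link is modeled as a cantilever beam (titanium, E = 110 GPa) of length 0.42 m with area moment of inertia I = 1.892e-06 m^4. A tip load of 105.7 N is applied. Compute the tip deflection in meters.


delta = F*L^3/(3*E*I) = 105.7*0.42^3/(3*1.100e+11*1.892e-06)
      = 7.8311016/624360 = 1.2543e-05

1.2543e-05 m


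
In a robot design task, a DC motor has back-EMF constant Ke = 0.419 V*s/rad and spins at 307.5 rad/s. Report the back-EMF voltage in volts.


V_emf = Ke * omega = 0.419*307.5 = 128.8425

128.8425 V


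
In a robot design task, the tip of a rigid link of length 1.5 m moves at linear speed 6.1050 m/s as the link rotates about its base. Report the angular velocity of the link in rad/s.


omega = v / L = 6.1050 / 1.5 = 4.0700

4.0700 rad/s


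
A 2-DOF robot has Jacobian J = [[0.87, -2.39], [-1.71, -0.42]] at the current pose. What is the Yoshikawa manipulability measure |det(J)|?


det(J) = 0.87*-0.42 - (-2.39)*(-1.71) = -4.4523
|det(J)| = 4.4523

4.4523


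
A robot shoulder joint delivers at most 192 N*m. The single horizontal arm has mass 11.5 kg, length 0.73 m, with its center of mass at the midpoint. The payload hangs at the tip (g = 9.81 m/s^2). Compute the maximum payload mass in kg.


tau_arm = m_arm*g*(L/2) = 11.5*9.81*0.73/2 = 41.1775 N*m
tau_payload = tau_max - tau_arm = 192 - 41.1775 = 150.8225
m_payload = tau_payload / (g*L) = 150.8225 / (9.81*0.73) = 21.0608

21.0608 kg


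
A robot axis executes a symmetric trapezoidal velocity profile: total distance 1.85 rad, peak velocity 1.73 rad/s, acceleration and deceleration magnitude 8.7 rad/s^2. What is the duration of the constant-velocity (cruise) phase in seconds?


t_acc = v/a = 0.198851 s, d_acc = v^2/(2a) = 0.172006 rad each
d_cruise = 1.85 - 2*0.172006 = 1.505988 rad
t_cruise = d_cruise/v = 1.505988/1.73 = 0.8705

0.8705 s


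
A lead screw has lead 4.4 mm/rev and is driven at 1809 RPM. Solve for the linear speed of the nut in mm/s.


v = lead * (RPM/60) = 4.4*1809/60 = 132.6600

132.6600 mm/s


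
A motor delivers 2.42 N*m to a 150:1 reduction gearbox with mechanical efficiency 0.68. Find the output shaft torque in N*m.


tau_out = tau_in * N * eta = 2.42 * 150 * 0.68 = 246.8400

246.8400 N*m


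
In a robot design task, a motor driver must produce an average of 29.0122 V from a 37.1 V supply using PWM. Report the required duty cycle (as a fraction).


D = V_avg/V_supply = 29.0122/37.1 = 0.7820

0.7820


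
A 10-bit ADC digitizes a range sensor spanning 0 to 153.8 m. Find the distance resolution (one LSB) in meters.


res = range / 2^n = 153.8/2^10 = 153.8/1024 = 0.1502

0.1502 m


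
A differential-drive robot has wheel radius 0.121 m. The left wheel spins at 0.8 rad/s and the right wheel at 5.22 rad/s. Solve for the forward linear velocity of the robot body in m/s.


v = r*(wR + wL)/2 = 0.121*(5.22 + 0.8)/2 = 0.3642

0.3642 m/s


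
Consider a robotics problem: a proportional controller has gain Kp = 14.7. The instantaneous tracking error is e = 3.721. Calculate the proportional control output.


u_P = Kp * e = 14.7 * 3.721 = 54.6987

54.6987


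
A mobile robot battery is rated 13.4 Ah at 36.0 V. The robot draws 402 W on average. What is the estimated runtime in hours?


E = 13.4*36.0 = 482.4000 Wh
t = E/P = 482.4000/402 = 1.2000

1.2000 hours


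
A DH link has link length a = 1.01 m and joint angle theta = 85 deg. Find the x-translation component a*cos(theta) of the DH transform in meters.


a*cos(theta) = 1.01*cos(85 deg) = 0.0880

0.0880 m


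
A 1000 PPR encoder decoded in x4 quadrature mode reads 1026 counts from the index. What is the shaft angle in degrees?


angle = counts * 360 / (PPR*4) = 1026 * 360 / 4000 = 92.3400

92.3400 degrees


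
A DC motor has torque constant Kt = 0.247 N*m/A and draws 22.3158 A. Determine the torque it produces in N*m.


tau = Kt * I = 0.247*22.3158 = 5.5120

5.5120 N*m


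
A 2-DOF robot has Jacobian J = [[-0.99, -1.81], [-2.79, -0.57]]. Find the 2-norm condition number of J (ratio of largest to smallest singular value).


JJ^T eigenvalues: trace(JJ^T) = 12.3652, det(JJ^T) = det(J)^2 = 20.12060736
s_max^2 = (12.3652 + sqrt(72.41574160))/2 = 10.43747196
s_min^2 = (12.3652 - sqrt(72.41574160))/2 = 1.92772804
kappa = s_max/s_min = sqrt(10.43747196/1.92772804) = 2.3269

2.3269


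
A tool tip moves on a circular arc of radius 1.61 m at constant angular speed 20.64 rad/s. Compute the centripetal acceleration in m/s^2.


a_c = omega^2 * r = 20.64^2 * 1.61 = 685.8755

685.8755 m/s^2


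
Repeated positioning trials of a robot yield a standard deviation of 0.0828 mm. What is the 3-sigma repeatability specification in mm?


repeatability = 3*sigma = 3*0.0828 = 0.2484

0.2484 mm


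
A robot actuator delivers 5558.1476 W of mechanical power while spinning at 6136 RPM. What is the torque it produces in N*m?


omega = 6136 * 2*pi/60 = 642.560417 rad/s
tau = P / omega = 5558.1476 / 642.560417 = 8.6500

8.6500 N*m


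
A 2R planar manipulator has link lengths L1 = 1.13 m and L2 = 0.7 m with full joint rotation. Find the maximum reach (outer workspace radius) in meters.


r_max = L1 + L2 = 1.13 + 0.7 = 1.8300

1.8300 m


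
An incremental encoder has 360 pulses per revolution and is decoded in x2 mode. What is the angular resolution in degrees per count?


resolution = 360 / (PPR * 2) = 360 / 720 = 0.5000

0.5000 degrees


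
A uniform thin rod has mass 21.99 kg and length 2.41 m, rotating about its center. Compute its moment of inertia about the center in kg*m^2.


I = (1/12)*m*L^2 = (1/12)*21.99*2.41^2 = 10.6433

10.6433 kg*m^2
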